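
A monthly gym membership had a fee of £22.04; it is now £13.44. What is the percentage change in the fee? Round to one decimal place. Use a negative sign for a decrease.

-39.0%

Change: £13.44 − £22.04 = -£8.60.
Relative to the original: -£8.60 ÷ £22.04 ≈ -39.0%.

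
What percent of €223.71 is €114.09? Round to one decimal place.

€114.09 ÷ €223.71 ≈ 51.0%.

51.0%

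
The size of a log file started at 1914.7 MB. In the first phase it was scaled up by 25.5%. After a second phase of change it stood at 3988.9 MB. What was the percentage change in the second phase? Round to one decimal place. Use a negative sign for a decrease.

66.0%

After the first phase: 1914.7 × 1.255 = 2402.9485.
Second-phase multiplier: 3988.9 ÷ 2402.9485 ≈ 1.66.
That is a change of 66.0%.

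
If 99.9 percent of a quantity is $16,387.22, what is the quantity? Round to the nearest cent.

$16,387.22 ÷ 0.999 ≈ $16,403.62.

$16,403.62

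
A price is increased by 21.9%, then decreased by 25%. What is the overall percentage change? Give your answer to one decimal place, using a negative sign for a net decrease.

A 21.9% increase multiplies by 1.219.
Then a 25% decrease: 1.219 × 0.75 = 0.91425.
Overall factor 0.91425, i.e. -8.6%.

-8.6%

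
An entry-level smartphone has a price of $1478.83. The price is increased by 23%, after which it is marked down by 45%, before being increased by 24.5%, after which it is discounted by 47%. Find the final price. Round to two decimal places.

$660.13

23% increase: $1478.83 × 1.23 = $1818.9609.
Apply the 45% decrease: $1818.9609 × 0.55 = $1000.428495.
After the 24.5% increase: $1000.428495 × 1.245 = $1245.533476275.
47% decrease: $1245.533476275 × 0.53 = $660.13274242575 ≈ $660.13.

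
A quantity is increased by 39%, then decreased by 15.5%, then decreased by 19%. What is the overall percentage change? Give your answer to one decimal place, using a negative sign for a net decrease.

A 39% increase multiplies by 1.39.
Then a 15.5% decrease: 1.39 × 0.845 = 1.17455.
Then a 19% decrease: 1.17455 × 0.81 = 0.9513855.
Overall factor 0.9513855, i.e. -4.9%.

-4.9%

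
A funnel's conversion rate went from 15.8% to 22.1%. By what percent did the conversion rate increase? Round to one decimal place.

39.9%

The change is 22.1 − 15.8 = 6.3 percentage points.
Relative to the original 15.8%, that is 6.3 ÷ 15.8 ≈ 39.9%.
So the conversion rate rose by 39.9%.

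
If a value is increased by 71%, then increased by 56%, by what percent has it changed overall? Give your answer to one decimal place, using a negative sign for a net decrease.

A 71% increase multiplies by 1.71.
Then a 56% increase: 1.71 × 1.56 = 2.6676.
Overall factor 2.6676, i.e. 166.8%.

166.8%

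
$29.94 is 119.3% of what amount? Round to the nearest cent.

$25.10

$29.94 ÷ 1.193 ≈ $25.10.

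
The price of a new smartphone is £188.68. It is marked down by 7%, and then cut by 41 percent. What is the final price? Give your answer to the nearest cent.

£103.53

Each change multiplies by a factor: 0.93 × 0.59 = 0.5487.
£188.68 × 0.5487 = £103.528716 ≈ £103.53.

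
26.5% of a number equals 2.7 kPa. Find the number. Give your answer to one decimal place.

2.7 kPa ÷ 0.265 ≈ 10.2 kPa.

10.2 kPa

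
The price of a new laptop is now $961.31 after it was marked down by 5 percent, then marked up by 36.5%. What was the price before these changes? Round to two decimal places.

The overall multiplier applied was 0.95 × 1.365 = 1.29675.
So the original price was $961.31 ÷ 1.29675 ≈ $741.32.

$741.32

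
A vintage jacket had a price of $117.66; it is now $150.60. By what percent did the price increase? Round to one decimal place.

Change: $150.60 − $117.66 = $32.94.
Relative to the original: $32.94 ÷ $117.66 ≈ 28.0%.
So the price increased by 28.0%.

28.0%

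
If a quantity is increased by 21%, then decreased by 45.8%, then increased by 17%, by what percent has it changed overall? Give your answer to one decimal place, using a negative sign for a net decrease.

A 21% increase multiplies by 1.21.
Then a 45.8% decrease: 1.21 × 0.542 = 0.65582.
Then a 17% increase: 0.65582 × 1.17 = 0.7673094.
Overall factor 0.7673094, i.e. -23.3%.

-23.3%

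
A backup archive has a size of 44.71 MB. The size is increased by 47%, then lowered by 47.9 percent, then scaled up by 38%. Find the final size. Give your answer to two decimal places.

47% increase: 44.71 × 1.47 = 65.7237.
Apply the 47.9% decrease: 65.7237 × 0.521 = 34.2420477.
After the 38% increase: 34.2420477 × 1.38 = 47.254025826 ≈ 47.25.

47.25 MB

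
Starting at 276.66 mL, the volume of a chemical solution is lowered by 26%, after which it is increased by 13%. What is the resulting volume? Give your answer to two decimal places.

Apply the 26% decrease: 276.66 × 0.74 = 204.7284.
After the 13% increase: 204.7284 × 1.13 = 231.343092 ≈ 231.34.

231.34 mL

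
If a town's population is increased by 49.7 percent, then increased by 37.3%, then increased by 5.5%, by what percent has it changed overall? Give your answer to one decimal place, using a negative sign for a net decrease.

116.8%

A 49.7% increase multiplies by 1.497.
Then a 37.3% increase: 1.497 × 1.373 = 2.055381.
Then a 5.5% increase: 2.055381 × 1.055 = 2.168426955.
Overall factor 2.168426955, i.e. 116.8%.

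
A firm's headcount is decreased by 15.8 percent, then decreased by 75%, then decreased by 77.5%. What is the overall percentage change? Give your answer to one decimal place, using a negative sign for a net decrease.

A 15.8% decrease multiplies by 0.842.
Then a 75% decrease: 0.842 × 0.25 = 0.2105.
Then a 77.5% decrease: 0.2105 × 0.225 = 0.0473625.
Overall factor 0.0473625, i.e. -95.3%.

-95.3%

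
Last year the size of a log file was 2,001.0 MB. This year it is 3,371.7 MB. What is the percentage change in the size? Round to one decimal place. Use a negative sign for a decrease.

Change: 3,371.7 − 2,001.0 = 1,370.7.
Relative to the original: 1,370.7 ÷ 2,001.0 ≈ 68.5%.

68.5%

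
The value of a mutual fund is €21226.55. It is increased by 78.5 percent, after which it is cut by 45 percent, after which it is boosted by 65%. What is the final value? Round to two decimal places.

€34384.62

78.5% increase: €21226.55 × 1.785 = €37889.39175.
Apply the 45% decrease: €37889.39175 × 0.55 = €20839.1654625.
Apply the 65% increase: €20839.1654625 × 1.65 = €34384.623013125 ≈ €34384.62.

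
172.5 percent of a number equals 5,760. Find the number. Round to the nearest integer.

3,339

5,760 ÷ 1.725 ≈ 3,339.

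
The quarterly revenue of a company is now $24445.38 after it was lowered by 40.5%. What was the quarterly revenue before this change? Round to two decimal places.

The overall multiplier applied was 0.595.
So the original quarterly revenue was $24445.38 ÷ 0.595 ≈ $41084.67.

$41084.67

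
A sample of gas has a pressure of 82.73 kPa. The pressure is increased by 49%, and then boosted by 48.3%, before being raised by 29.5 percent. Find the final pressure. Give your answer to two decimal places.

236.73 kPa

Apply the 49% increase: 82.73 × 1.49 = 123.2677.
After the 48.3% increase: 123.2677 × 1.483 = 182.8059991.
After the 29.5% increase: 182.8059991 × 1.295 = 236.7337688345 ≈ 236.73.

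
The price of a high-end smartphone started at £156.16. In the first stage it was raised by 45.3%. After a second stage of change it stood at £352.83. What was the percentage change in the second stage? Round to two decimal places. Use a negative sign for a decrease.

After the first stage: £156.16 × 1.453 = £226.90048.
Second-stage multiplier: £352.83 ÷ £226.90048 ≈ 1.554999.
That is a change of 55.50%.

55.50%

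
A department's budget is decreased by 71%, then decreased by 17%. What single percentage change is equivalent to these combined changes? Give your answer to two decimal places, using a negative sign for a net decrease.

-75.93%

A 71% decrease multiplies by 0.29.
Then a 17% decrease: 0.29 × 0.83 = 0.2407.
Overall factor 0.2407, i.e. -75.93%.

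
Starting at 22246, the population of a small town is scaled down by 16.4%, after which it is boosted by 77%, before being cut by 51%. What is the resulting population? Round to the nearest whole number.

After the 16.4% decrease: 22246 × 0.836 = 18597.656.
Apply the 77% increase: 18597.656 × 1.77 = 32917.85112.
Apply the 51% decrease: 32917.85112 × 0.49 = 16129.7470488 ≈ 16130.

16130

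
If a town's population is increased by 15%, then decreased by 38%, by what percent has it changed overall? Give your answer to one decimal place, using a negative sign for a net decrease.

A 15% increase multiplies by 1.15.
Then a 38% decrease: 1.15 × 0.62 = 0.713.
Overall factor 0.713, i.e. -28.7%.

-28.7%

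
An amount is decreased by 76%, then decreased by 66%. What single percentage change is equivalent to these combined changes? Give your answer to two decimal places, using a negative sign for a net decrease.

-91.84%

The combined multiplier is 0.24 × 0.34 = 0.0816.
That corresponds to a decrease of 91.84%.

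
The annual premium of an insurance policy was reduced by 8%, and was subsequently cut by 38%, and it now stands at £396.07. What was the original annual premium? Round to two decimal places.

£694.37

Undoing the 38% decrease: £396.07 ÷ 0.62 ≈ £638.822581.
Undoing the 8% decrease: £638.822581 ÷ 0.92 ≈ £694.37.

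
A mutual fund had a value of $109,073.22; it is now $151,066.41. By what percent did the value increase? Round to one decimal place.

Change: $151,066.41 − $109,073.22 = $41,993.19.
Relative to the original: $41,993.19 ÷ $109,073.22 ≈ 38.5%.
So the value increased by 38.5%.

38.5%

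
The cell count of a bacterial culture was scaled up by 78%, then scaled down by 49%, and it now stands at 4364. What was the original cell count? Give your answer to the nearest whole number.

The overall multiplier applied was 1.78 × 0.51 = 0.9078.
So the original cell count was 4364 ÷ 0.9078 ≈ 4807.

4807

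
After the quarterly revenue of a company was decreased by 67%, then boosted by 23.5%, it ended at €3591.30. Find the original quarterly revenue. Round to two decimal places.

€8811.92

Undoing the 23.5% increase: €3591.30 ÷ 1.235 ≈ €2907.935223.
Undoing the 67% decrease: €2907.935223 ÷ 0.33 ≈ €8811.92.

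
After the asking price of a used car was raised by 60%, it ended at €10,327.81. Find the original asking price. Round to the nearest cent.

The overall multiplier applied was 1.6.
So the original asking price was €10,327.81 ÷ 1.6 ≈ €6,454.88.

€6,454.88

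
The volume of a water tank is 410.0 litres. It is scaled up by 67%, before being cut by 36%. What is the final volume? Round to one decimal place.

438.2 litres

After the 67% increase: 410.0 × 1.67 = 684.7.
After the 36% decrease: 684.7 × 0.64 = 438.208 ≈ 438.2.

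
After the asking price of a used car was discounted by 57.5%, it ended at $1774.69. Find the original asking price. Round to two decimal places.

$4175.74

The overall multiplier applied was 0.425.
So the original asking price was $1774.69 ÷ 0.425 ≈ $4175.74.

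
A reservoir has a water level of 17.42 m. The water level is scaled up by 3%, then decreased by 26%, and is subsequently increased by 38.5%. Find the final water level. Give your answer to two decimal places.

After the 3% increase: 17.42 × 1.03 = 17.9426.
Apply the 26% decrease: 17.9426 × 0.74 = 13.277524.
After the 38.5% increase: 13.277524 × 1.385 = 18.38937074 ≈ 18.39.

18.39 m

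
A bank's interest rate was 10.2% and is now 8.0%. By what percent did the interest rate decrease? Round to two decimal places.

21.57%

The change is 8.0 − 10.2 = -2.2 percentage points.
Relative to the original 10.2%, that is -2.2 ÷ 10.2 ≈ -21.57%.
So the interest rate fell by 21.57%.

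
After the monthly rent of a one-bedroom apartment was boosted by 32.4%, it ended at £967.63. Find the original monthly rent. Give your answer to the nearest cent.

The overall multiplier applied was 1.324.
So the original monthly rent was £967.63 ÷ 1.324 ≈ £730.84.

£730.84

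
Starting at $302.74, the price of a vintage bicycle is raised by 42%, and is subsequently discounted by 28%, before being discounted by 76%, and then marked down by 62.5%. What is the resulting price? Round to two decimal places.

$27.86

Each change multiplies by a factor: 1.42 × 0.72 × 0.24 × 0.375 = 0.092016.
$302.74 × 0.092016 = $27.85692384 ≈ $27.86.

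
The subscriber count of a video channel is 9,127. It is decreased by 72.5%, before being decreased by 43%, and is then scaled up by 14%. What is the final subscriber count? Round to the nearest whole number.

Each change multiplies by a factor: 0.275 × 0.57 × 1.14 = 0.178695.
9,127 × 0.178695 = 1630.949265 ≈ 1,631.

1,631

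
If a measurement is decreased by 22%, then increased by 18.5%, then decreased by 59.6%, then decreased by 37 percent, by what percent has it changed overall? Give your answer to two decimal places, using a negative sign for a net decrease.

A 22% decrease multiplies by 0.78.
Then an 18.5% increase: 0.78 × 1.185 = 0.9243.
Then a 59.6% decrease: 0.9243 × 0.404 = 0.3734172.
Then a 37% decrease: 0.3734172 × 0.63 = 0.235252836.
Overall factor 0.235252836, i.e. -76.47%.

-76.47%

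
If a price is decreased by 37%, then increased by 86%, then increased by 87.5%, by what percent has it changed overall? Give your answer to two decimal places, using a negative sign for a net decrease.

119.71%

A 37% decrease multiplies by 0.63.
Then an 86% increase: 0.63 × 1.86 = 1.1718.
Then an 87.5% increase: 1.1718 × 1.875 = 2.197125.
Overall factor 2.197125, i.e. 119.71%.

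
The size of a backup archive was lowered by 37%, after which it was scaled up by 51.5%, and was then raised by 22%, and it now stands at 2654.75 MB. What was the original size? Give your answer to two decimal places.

2279.87 MB

Undoing the 22% increase: 2654.75 ÷ 1.22 ≈ 2176.02459.
Undoing the 51.5% increase: 2176.02459 ÷ 1.515 ≈ 1436.319861.
Undoing the 37% decrease: 1436.319861 ÷ 0.63 ≈ 2279.87 MB.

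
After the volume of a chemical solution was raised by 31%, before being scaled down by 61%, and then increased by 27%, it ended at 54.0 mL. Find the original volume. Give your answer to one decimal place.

Undoing the 27% increase: 54.0 ÷ 1.27 ≈ 42.519685.
Undoing the 61% decrease: 42.519685 ÷ 0.39 ≈ 109.024833.
Undoing the 31% increase: 109.024833 ÷ 1.31 ≈ 83.2 mL.

83.2 mL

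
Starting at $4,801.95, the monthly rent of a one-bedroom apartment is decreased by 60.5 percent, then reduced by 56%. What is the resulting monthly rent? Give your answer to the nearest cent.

$834.58

Each change multiplies by a factor: 0.395 × 0.44 = 0.1738.
$4,801.95 × 0.1738 = $834.57891 ≈ $834.58.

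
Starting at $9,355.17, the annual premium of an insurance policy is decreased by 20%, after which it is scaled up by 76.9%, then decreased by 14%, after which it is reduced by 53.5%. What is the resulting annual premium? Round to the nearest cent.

Each change multiplies by a factor: 0.8 × 1.769 × 0.86 × 0.465 = 0.56593848.
$9,355.17 × 0.56593848 = $5294.4506899416 ≈ $5,294.45.

$5,294.45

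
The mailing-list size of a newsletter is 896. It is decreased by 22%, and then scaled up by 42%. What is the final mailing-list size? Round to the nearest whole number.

After the 22% decrease: 896 × 0.78 = 698.88.
Apply the 42% increase: 698.88 × 1.42 = 992.4096 ≈ 992.

992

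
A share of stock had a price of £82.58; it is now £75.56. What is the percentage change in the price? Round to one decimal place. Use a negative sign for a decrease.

-8.5%

Change: £75.56 − £82.58 = -£7.02.
Relative to the original: -£7.02 ÷ £82.58 ≈ -8.5%.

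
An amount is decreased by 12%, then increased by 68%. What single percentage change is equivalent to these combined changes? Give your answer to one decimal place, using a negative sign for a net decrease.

47.8%

The combined multiplier is 0.88 × 1.68 = 1.4784.
That corresponds to an increase of 47.8%.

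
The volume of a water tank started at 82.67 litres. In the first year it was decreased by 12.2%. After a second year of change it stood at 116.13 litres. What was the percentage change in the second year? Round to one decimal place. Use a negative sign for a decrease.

60.0%

After the first year: 82.67 × 0.878 = 72.58426.
Second-year multiplier: 116.13 ÷ 72.58426 ≈ 1.59993.
That is a change of 60.0%.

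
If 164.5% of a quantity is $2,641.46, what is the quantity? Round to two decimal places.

$1,605.75

$2,641.46 ÷ 1.645 ≈ $1,605.75.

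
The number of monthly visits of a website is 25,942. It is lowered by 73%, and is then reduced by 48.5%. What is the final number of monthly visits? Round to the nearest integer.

After the 73% decrease: 25,942 × 0.27 = 7004.34.
After the 48.5% decrease: 7004.34 × 0.515 = 3607.2351 ≈ 3,607.

3,607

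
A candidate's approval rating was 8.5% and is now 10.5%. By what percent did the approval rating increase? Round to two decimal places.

23.53%

The change is 10.5 − 8.5 = 2.0 percentage points.
Relative to the original 8.5%, that is 2.0 ÷ 8.5 ≈ 23.53%.
So the approval rating rose by 23.53%.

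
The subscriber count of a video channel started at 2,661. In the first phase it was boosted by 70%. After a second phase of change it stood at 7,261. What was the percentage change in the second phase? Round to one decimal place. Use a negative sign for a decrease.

After the first phase: 2,661 × 1.7 = 4523.7.
Second-phase multiplier: 7,261 ÷ 4523.7 ≈ 1.6051.
That is a change of 60.5%.

60.5%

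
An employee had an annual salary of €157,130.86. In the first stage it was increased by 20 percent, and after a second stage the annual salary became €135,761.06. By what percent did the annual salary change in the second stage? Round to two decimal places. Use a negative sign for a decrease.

-28.00%

After the first stage: €157,130.86 × 1.2 = €188557.032.
Second-stage multiplier: €135,761.06 ÷ €188557.032 ≈ 0.72.
That is a change of -28.00%.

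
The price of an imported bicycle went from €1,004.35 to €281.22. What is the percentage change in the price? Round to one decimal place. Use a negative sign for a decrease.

Change: €281.22 − €1,004.35 = -€723.13.
Relative to the original: -€723.13 ÷ €1,004.35 ≈ -72.0%.

-72.0%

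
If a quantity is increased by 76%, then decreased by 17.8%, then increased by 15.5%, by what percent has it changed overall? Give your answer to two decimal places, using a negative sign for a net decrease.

A 76% increase multiplies by 1.76.
Then a 17.8% decrease: 1.76 × 0.822 = 1.44672.
Then a 15.5% increase: 1.44672 × 1.155 = 1.6709616.
Overall factor 1.6709616, i.e. 67.10%.

67.10%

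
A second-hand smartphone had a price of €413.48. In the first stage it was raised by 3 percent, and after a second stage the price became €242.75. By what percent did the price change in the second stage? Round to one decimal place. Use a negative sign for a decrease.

After the first stage: €413.48 × 1.03 = €425.8844.
Second-stage multiplier: €242.75 ÷ €425.8844 ≈ 0.56999.
That is a change of -43.0%.

-43.0%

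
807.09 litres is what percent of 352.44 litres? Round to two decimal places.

229.00%

807.09 litres ÷ 352.44 litres ≈ 229.00%.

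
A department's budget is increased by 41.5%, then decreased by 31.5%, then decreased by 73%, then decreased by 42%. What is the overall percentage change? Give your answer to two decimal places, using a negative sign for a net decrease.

The combined multiplier is 1.415 × 0.685 × 0.27 × 0.58 = 0.151788465.
That corresponds to a decrease of 84.82%.

-84.82%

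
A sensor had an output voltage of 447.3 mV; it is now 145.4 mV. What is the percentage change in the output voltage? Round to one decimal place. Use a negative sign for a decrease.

-67.5%

Change: 145.4 − 447.3 = -301.9.
Relative to the original: -301.9 ÷ 447.3 ≈ -67.5%.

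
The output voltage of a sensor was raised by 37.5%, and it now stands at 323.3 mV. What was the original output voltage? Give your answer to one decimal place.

235.1 mV

The overall multiplier applied was 1.375.
So the original output voltage was 323.3 ÷ 1.375 ≈ 235.1 mV.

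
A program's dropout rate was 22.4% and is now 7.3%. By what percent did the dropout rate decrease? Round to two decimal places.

67.41%

The change is 7.3 − 22.4 = -15.1 percentage points.
Relative to the original 22.4%, that is -15.1 ÷ 22.4 ≈ -67.41%.
So the dropout rate fell by 67.41%.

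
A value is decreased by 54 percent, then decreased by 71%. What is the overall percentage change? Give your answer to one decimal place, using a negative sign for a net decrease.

-86.7%

A 54% decrease multiplies by 0.46.
Then a 71% decrease: 0.46 × 0.29 = 0.1334.
Overall factor 0.1334, i.e. -86.7%.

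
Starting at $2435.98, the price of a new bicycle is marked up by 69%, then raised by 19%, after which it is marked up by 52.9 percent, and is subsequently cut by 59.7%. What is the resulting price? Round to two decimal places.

After the 69% increase: $2435.98 × 1.69 = $4116.8062.
Apply the 19% increase: $4116.8062 × 1.19 = $4898.999378.
52.9% increase: $4898.999378 × 1.529 = $7490.570048962.
After the 59.7% decrease: $7490.570048962 × 0.403 = $3018.699729731686 ≈ $3018.70.

$3018.70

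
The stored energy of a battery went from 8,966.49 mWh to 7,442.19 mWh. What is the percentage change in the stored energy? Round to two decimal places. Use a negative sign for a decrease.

Change: 7,442.19 − 8,966.49 = -1,524.30.
Relative to the original: -1,524.30 ÷ 8,966.49 ≈ -17.00%.

-17.00%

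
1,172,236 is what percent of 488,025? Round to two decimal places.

240.20%

1,172,236 ÷ 488,025 ≈ 240.20%.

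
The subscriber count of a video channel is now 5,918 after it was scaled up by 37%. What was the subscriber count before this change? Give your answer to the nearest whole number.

4,320

The overall multiplier applied was 1.37.
So the original subscriber count was 5,918 ÷ 1.37 ≈ 4,320.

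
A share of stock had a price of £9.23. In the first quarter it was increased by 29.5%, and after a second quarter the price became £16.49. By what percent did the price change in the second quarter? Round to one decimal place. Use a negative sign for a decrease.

38.0%

After the first quarter: £9.23 × 1.295 = £11.95285.
Second-quarter multiplier: £16.49 ÷ £11.95285 ≈ 1.37959.
That is a change of 38.0%.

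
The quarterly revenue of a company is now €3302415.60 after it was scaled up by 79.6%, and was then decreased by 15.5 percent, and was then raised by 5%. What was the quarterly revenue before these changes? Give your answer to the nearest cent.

€2072427.69

The overall multiplier applied was 1.796 × 0.845 × 1.05 = 1.593501.
So the original quarterly revenue was €3302415.60 ÷ 1.593501 ≈ €2072427.69.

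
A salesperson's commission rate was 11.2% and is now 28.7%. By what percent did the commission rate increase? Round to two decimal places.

The change is 28.7 − 11.2 = 17.5 percentage points.
Relative to the original 11.2%, that is 17.5 ÷ 11.2 = 156.25%.
So the commission rate rose by 156.25%.

156.25%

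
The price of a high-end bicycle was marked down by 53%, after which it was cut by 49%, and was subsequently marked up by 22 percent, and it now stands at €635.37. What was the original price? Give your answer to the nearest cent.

The overall multiplier applied was 0.47 × 0.51 × 1.22 = 0.292434.
So the original price was €635.37 ÷ 0.292434 ≈ €2172.70.

€2172.70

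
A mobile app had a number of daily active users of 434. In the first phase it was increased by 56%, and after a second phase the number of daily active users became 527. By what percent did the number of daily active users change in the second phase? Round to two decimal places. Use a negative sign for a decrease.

After the first phase: 434 × 1.56 = 677.04.
Second-phase multiplier: 527 ÷ 677.04 ≈ 0.778388.
That is a change of -22.16%.

-22.16%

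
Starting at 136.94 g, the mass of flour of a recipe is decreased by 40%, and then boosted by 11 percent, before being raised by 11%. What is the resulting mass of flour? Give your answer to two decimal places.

Each change multiplies by a factor: 0.6 × 1.11 × 1.11 = 0.73926.
136.94 × 0.73926 = 101.2342644 ≈ 101.23.

101.23 g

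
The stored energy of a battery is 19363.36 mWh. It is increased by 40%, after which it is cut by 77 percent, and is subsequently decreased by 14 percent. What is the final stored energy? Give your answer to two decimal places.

5362.10 mWh

40% increase: 19363.36 × 1.4 = 27108.704.
After the 77% decrease: 27108.704 × 0.23 = 6235.00192.
Apply the 14% decrease: 6235.00192 × 0.86 = 5362.1016512 ≈ 5362.10.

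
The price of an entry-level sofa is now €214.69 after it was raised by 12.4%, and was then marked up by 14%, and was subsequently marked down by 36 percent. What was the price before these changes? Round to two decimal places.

€261.79

Undoing the 36% decrease: €214.69 ÷ 0.64 = €335.453125.
Undoing the 14% increase: €335.453125 ÷ 1.14 ≈ €294.257127.
Undoing the 12.4% increase: €294.257127 ÷ 1.124 ≈ €261.79.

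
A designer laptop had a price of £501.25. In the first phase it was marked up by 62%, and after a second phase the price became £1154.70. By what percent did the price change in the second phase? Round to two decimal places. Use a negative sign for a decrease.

After the first phase: £501.25 × 1.62 = £812.025.
Second-phase multiplier: £1154.70 ÷ £812.025 ≈ 1.422001.
That is a change of 42.20%.

42.20%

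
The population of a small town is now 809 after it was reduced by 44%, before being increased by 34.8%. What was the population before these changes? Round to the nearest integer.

1,072

Undoing the 34.8% increase: 809 ÷ 1.348 ≈ 600.148368.
Undoing the 44% decrease: 600.148368 ÷ 0.56 ≈ 1,072.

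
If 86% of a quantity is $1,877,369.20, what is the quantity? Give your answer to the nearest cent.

$1,877,369.20 ÷ 0.86 ≈ $2,182,987.44.

$2,182,987.44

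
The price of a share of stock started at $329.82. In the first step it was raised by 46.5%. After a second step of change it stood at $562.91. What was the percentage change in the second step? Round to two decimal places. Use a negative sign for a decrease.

After the first step: $329.82 × 1.465 = $483.1863.
Second-step multiplier: $562.91 ÷ $483.1863 ≈ 1.164996.
That is a change of 16.50%.

16.50%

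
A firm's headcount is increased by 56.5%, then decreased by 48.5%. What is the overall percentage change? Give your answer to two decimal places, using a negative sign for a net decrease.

-19.40%

The combined multiplier is 1.565 × 0.515 = 0.805975.
That corresponds to a decrease of 19.40%.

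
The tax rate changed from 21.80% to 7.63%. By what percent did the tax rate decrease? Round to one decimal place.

65.0%

The change is 7.63 − 21.80 = -14.17 percentage points.
Relative to the original 21.80%, that is -14.17 ÷ 21.80 = -65.0%.
So the tax rate fell by 65.0%.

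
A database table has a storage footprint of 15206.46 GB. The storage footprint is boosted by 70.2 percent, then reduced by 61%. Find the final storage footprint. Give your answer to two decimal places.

Each change multiplies by a factor: 1.702 × 0.39 = 0.66378.
15206.46 × 0.66378 = 10093.7440188 ≈ 10093.74.

10093.74 GB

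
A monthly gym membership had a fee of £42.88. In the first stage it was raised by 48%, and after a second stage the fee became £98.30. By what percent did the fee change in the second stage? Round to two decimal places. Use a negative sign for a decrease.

54.89%

After the first stage: £42.88 × 1.48 = £63.4624.
Second-stage multiplier: £98.30 ÷ £63.4624 ≈ 1.548949.
That is a change of 54.89%.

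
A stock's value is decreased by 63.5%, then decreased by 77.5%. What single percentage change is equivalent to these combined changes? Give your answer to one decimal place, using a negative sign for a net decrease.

-91.8%

The combined multiplier is 0.365 × 0.225 = 0.082125.
That corresponds to a decrease of 91.8%.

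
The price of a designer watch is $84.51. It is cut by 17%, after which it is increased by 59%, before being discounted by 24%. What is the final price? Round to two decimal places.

Each change multiplies by a factor: 0.83 × 1.59 × 0.76 = 1.002972.
$84.51 × 1.002972 = $84.76116372 ≈ $84.76.

$84.76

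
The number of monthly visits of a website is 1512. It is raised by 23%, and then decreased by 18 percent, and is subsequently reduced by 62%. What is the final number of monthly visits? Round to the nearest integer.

580

Apply the 23% increase: 1512 × 1.23 = 1859.76.
After the 18% decrease: 1859.76 × 0.82 = 1525.0032.
62% decrease: 1525.0032 × 0.38 = 579.501216 ≈ 580.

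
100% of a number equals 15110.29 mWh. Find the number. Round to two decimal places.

15110.29 mWh

15110.29 mWh ÷ 1 = 15110.29 mWh.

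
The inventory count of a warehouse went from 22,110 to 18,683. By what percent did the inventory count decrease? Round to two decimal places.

Change: 18,683 − 22,110 = -3,427.
Relative to the original: -3,427 ÷ 22,110 ≈ -15.50%.
So the inventory count decreased by 15.50%.

15.50%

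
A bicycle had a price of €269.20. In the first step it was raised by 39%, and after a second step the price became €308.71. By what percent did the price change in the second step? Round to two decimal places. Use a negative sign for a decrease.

-17.50%

After the first step: €269.20 × 1.39 = €374.188.
Second-step multiplier: €308.71 ÷ €374.188 ≈ 0.825013.
That is a change of -17.50%.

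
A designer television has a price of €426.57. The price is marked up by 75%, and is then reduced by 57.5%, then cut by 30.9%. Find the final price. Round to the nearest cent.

€219.23

Each change multiplies by a factor: 1.75 × 0.425 × 0.691 = 0.51393125.
€426.57 × 0.51393125 = €219.2276533125 ≈ €219.23.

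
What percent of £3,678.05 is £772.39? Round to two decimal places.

£772.39 ÷ £3,678.05 ≈ 21.00%.

21.00%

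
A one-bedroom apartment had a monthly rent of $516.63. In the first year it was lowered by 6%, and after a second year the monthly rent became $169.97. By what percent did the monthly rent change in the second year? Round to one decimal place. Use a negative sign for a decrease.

After the first year: $516.63 × 0.94 = $485.6322.
Second-year multiplier: $169.97 ÷ $485.6322 ≈ 0.35.
That is a change of -65.0%.

-65.0%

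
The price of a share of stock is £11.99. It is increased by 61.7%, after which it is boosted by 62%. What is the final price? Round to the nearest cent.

£31.41

Each change multiplies by a factor: 1.617 × 1.62 = 2.61954.
£11.99 × 2.61954 = £31.4082846 ≈ £31.41.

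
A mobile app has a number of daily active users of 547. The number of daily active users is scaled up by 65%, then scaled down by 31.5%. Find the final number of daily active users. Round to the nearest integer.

After the 65% increase: 547 × 1.65 = 902.55.
31.5% decrease: 902.55 × 0.685 = 618.24675 ≈ 618.

618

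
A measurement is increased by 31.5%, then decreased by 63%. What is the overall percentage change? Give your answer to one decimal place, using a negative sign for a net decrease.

-51.3%

A 31.5% increase multiplies by 1.315.
Then a 63% decrease: 1.315 × 0.37 = 0.48655.
Overall factor 0.48655, i.e. -51.3%.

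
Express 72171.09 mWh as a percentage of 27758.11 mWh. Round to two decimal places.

260.00%

72171.09 mWh ÷ 27758.11 mWh ≈ 260.00%.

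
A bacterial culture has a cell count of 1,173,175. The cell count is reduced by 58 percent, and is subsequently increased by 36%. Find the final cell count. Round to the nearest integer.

58% decrease: 1,173,175 × 0.42 = 492733.5.
Apply the 36% increase: 492733.5 × 1.36 = 670117.56 ≈ 670,118.

670,118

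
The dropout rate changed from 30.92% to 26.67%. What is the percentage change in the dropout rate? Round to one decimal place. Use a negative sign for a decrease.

The change is 26.67 − 30.92 = -4.25 percentage points.
Relative to the original 30.92%, that is -4.25 ÷ 30.92 ≈ -13.7%.

-13.7%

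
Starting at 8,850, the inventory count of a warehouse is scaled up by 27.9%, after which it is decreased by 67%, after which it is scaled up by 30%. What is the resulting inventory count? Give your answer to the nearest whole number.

4,856

Apply the 27.9% increase: 8,850 × 1.279 = 11319.15.
After the 67% decrease: 11319.15 × 0.33 = 3735.3195.
After the 30% increase: 3735.3195 × 1.3 = 4855.91535 ≈ 4,856.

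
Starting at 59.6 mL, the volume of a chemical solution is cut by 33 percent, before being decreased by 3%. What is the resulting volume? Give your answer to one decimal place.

Apply the 33% decrease: 59.6 × 0.67 = 39.932.
Apply the 3% decrease: 39.932 × 0.97 = 38.73404 ≈ 38.7.

38.7 mL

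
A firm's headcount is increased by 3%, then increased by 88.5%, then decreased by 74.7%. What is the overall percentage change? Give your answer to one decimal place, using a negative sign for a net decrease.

The combined multiplier is 1.03 × 1.885 × 0.253 = 0.49121215.
That corresponds to a decrease of 50.9%.

-50.9%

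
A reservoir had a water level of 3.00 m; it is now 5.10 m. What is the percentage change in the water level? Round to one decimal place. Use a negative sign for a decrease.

70.0%

Change: 5.10 − 3.00 = 2.10.
Relative to the original: 2.10 ÷ 3.00 = 70.0%.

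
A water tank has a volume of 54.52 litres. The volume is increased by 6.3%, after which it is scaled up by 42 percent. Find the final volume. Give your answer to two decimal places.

Each change multiplies by a factor: 1.063 × 1.42 = 1.50946.
54.52 × 1.50946 = 82.2957592 ≈ 82.30.

82.30 litres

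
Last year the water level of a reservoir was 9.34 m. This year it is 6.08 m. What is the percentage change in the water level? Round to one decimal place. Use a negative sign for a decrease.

-34.9%

Change: 6.08 − 9.34 = -3.26.
Relative to the original: -3.26 ÷ 9.34 ≈ -34.9%.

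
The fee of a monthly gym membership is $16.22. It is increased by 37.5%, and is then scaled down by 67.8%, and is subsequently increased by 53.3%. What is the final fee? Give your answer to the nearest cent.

$11.01

After the 37.5% increase: $16.22 × 1.375 = $22.3025.
After the 67.8% decrease: $22.3025 × 0.322 = $7.181405.
After the 53.3% increase: $7.181405 × 1.533 = $11.009093865 ≈ $11.01.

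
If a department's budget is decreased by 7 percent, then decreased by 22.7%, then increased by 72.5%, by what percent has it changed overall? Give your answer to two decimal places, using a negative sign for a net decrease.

A 7% decrease multiplies by 0.93.
Then a 22.7% decrease: 0.93 × 0.773 = 0.71889.
Then a 72.5% increase: 0.71889 × 1.725 = 1.24008525.
Overall factor 1.24008525, i.e. 24.01%.

24.01%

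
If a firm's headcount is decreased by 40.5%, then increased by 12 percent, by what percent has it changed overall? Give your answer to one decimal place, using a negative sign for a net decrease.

-33.4%

A 40.5% decrease multiplies by 0.595.
Then a 12% increase: 0.595 × 1.12 = 0.6664.
Overall factor 0.6664, i.e. -33.4%.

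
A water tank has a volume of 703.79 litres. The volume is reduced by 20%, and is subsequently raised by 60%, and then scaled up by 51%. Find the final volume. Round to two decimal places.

Each change multiplies by a factor: 0.8 × 1.6 × 1.51 = 1.9328.
703.79 × 1.9328 = 1360.285312 ≈ 1360.29.

1360.29 litres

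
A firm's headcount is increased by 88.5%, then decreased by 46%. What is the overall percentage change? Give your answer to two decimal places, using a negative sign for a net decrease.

1.79%

The combined multiplier is 1.885 × 0.54 = 1.0179.
That corresponds to an increase of 1.79%.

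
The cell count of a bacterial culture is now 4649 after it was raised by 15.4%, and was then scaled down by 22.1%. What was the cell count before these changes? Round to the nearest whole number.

5171

The overall multiplier applied was 1.154 × 0.779 = 0.898966.
So the original cell count was 4649 ÷ 0.898966 ≈ 5171.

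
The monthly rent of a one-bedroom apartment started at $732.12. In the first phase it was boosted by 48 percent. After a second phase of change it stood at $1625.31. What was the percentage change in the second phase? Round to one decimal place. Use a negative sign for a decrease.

50.0%

After the first phase: $732.12 × 1.48 = $1083.5376.
Second-phase multiplier: $1625.31 ÷ $1083.5376 ≈ 1.5.
That is a change of 50.0%.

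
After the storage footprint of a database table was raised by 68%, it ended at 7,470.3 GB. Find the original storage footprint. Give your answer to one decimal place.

4,446.6 GB

The overall multiplier applied was 1.68.
So the original storage footprint was 7,470.3 ÷ 1.68 ≈ 4,446.6 GB.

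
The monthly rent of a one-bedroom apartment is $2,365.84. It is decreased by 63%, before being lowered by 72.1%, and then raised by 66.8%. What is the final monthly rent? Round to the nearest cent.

Each change multiplies by a factor: 0.37 × 0.279 × 1.668 = 0.17218764.
$2,365.84 × 0.17218764 = $407.3684062176 ≈ $407.37.

$407.37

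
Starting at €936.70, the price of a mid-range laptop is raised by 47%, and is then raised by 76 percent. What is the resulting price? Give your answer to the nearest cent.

Each change multiplies by a factor: 1.47 × 1.76 = 2.5872.
€936.70 × 2.5872 = €2423.43024 ≈ €2423.43.

€2423.43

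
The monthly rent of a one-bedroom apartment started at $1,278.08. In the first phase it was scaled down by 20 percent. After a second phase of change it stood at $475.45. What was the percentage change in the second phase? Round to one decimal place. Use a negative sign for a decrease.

After the first phase: $1,278.08 × 0.8 = $1022.464.
Second-phase multiplier: $475.45 ÷ $1022.464 ≈ 0.465.
That is a change of -53.5%.

-53.5%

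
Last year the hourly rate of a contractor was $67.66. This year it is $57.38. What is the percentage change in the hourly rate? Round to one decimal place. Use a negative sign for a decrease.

-15.2%

Change: $57.38 − $67.66 = -$10.28.
Relative to the original: -$10.28 ÷ $67.66 ≈ -15.2%.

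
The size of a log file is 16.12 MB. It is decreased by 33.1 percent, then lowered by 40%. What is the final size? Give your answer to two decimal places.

Apply the 33.1% decrease: 16.12 × 0.669 = 10.78428.
40% decrease: 10.78428 × 0.6 = 6.470568 ≈ 6.47.

6.47 MB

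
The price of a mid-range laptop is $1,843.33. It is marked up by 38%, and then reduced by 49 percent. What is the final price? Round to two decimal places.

$1,297.34

Each change multiplies by a factor: 1.38 × 0.51 = 0.7038.
$1,843.33 × 0.7038 = $1297.335654 ≈ $1,297.34.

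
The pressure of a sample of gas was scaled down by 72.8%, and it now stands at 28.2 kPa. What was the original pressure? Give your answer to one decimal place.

The overall multiplier applied was 0.272.
So the original pressure was 28.2 ÷ 0.272 ≈ 103.7 kPa.

103.7 kPa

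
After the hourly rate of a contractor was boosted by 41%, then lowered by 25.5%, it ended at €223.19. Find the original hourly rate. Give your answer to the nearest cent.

The overall multiplier applied was 1.41 × 0.745 = 1.05045.
So the original hourly rate was €223.19 ÷ 1.05045 ≈ €212.47.

€212.47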